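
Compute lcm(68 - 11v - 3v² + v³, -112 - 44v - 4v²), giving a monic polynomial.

476 - 9v - 32v² + 4v³ + v⁴

Apply the Euclidean algorithm:
  v³ - 3v² - 11v + 68 = (-(1/4)v + 7/2)(-4v² - 44v - 112) + (115v + 460)
  -4v² - 44v - 112 = (-(4/115)v - 28/115)(115v + 460) + (0)
Last nonzero remainder: 115v + 460. Dividing through by 115 gives the monic gcd v + 4.
Then lcm(f, g) = f·g / gcd(f, g); expanding and making the result monic gives the answer.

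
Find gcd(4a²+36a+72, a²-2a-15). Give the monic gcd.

a+3

By polynomial division,
  4a²+36a+72 = (4)(a²-2a-15) + (44a+132)
  a²-2a-15 = ((1/44)a-5/44)(44a+132) + (0)
Last nonzero remainder: 44a+132. Dividing through by 44 gives the monic gcd a+3.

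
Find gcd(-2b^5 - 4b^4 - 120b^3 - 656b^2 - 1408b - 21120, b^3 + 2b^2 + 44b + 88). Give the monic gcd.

Euclidean algorithm in ℚ[b]:
  -2b^5 - 4b^4 - 120b^3 - 656b^2 - 1408b - 21120 = (-2b^2 - 32)(b^3 + 2b^2 + 44b + 88) + (-416b^2 - 18304)
  b^3 + 2b^2 + 44b + 88 = (-(1/416)b - 1/208)(-416b^2 - 18304) + (0)
Last nonzero remainder: -416b^2 - 18304. Dividing through by -416 gives the monic gcd b^2 + 44.

b^2 + 44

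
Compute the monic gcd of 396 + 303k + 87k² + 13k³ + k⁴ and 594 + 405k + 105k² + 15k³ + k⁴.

99 + 51k + 9k² + k³

Repeated division with remainder:
  k⁴ + 13k³ + 87k² + 303k + 396 = (k⁴ + 15k³ + 105k² + 405k + 594) + (-2k³ - 18k² - 102k - 198)
  k⁴ + 15k³ + 105k² + 405k + 594 = (-(1/2)k - 3)(-2k³ - 18k² - 102k - 198) + (0)
Last nonzero remainder: -2k³ - 18k² - 102k - 198. Dividing through by -2 gives the monic gcd k³ + 9k² + 51k + 99.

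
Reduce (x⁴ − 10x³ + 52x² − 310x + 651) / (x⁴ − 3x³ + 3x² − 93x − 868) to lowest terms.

(x − 3)/(x + 4)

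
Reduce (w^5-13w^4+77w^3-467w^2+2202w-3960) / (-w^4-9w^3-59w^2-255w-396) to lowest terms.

(-w^3+15w^2-74w+120)/(w^2+7w+12)

Repeated division with remainder:
  w^5-13w^4+77w^3-467w^2+2202w-3960 = (-w+22)(-w^4-9w^3-59w^2-255w-396) + (216w^3+576w^2+7416w+4752)
  -w^4-9w^3-59w^2-255w-396 = (-(1/216)w-19/648)(216w^3+576w^2+7416w+4752) + (-(70/9)w^2-(140/9)w-770/3)
  216w^3+576w^2+7416w+4752 = (-(972/35)w-648/35)(-(70/9)w^2-(140/9)w-770/3) + (0)
Last nonzero remainder: -(70/9)w^2-(140/9)w-770/3. Dividing through by -70/9 gives the monic gcd w^2+2w+33.
Cancel w^2+2w+33 from numerator and denominator to get the reduced form.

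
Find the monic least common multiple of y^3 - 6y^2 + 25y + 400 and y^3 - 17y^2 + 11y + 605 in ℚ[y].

y^5 - 28y^4 + 278y^3 - 876y^2 - 5775y + 48400

By polynomial division,
  y^3 - 6y^2 + 25y + 400 = (y^3 - 17y^2 + 11y + 605) + (11y^2 + 14y - 205)
  y^3 - 17y^2 + 11y + 605 = ((1/11)y - 201/121)(11y^2 + 14y - 205) + ((6400/121)y + 32000/121)
  11y^2 + 14y - 205 = ((1331/6400)y - 4961/6400)((6400/121)y + 32000/121) + (0)
Last nonzero remainder: (6400/121)y + 32000/121. Dividing through by 6400/121 gives the monic gcd y + 5.
Then lcm(f, g) = f·g / gcd(f, g); expanding and making the result monic gives the answer.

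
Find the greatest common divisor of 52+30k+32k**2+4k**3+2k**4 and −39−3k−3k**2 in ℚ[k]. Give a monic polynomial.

13+k+k**2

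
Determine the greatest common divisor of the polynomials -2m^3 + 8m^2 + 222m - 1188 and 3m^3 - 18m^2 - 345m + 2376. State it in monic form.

m^2 + 2m - 99

By polynomial division,
  -2m^3 + 8m^2 + 222m - 1188 = (-2/3)(3m^3 - 18m^2 - 345m + 2376) + (-4m^2 - 8m + 396)
  3m^3 - 18m^2 - 345m + 2376 = (-(3/4)m + 6)(-4m^2 - 8m + 396) + (0)
Last nonzero remainder: -4m^2 - 8m + 396. Dividing through by -4 gives the monic gcd m^2 + 2m - 99.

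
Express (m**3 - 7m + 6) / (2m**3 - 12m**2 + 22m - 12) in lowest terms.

(m + 3)/(2m - 6)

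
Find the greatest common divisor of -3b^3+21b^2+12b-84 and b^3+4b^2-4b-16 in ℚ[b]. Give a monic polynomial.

Apply the Euclidean algorithm:
  -3b^3+21b^2+12b-84 = (-3)(b^3+4b^2-4b-16) + (33b^2-132)
  b^3+4b^2-4b-16 = ((1/33)b+4/33)(33b^2-132) + (0)
Last nonzero remainder: 33b^2-132. Dividing through by 33 gives the monic gcd b^2-4.

b^2-4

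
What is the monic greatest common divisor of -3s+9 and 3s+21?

1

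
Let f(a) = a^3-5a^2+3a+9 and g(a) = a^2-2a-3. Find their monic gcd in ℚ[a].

a^2-2a-3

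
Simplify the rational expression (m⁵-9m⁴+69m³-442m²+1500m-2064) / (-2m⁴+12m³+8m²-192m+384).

Euclidean algorithm in ℚ[m]:
  m⁵-9m⁴+69m³-442m²+1500m-2064 = (-(1/2)m+3/2)(-2m⁴+12m³+8m²-192m+384) + (55m³-550m²+1980m-2640)
  -2m⁴+12m³+8m²-192m+384 = (-(2/55)m-8/55)(55m³-550m²+1980m-2640) + (0)
Last nonzero remainder: 55m³-550m²+1980m-2640. Dividing through by 55 gives the monic gcd m³-10m²+36m-48.
Cancel m³-10m²+36m-48 from numerator and denominator to get the reduced form.

(-m²-m-43)/(2m+8)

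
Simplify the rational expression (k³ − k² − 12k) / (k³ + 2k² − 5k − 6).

(k² − 4k)/(k² − k − 2)

Apply the Euclidean algorithm:
  k³ − k² − 12k = (k³ + 2k² − 5k − 6) + (−3k² − 7k + 6)
  k³ + 2k² − 5k − 6 = (−(1/3)k + 1/9)(−3k² − 7k + 6) + (−(20/9)k − 20/3)
  −3k² − 7k + 6 = ((27/20)k − 9/10)(−(20/9)k − 20/3) + (0)
Last nonzero remainder: −(20/9)k − 20/3. Dividing through by −20/9 gives the monic gcd k + 3.
Cancel k + 3 from numerator and denominator to get the reduced form.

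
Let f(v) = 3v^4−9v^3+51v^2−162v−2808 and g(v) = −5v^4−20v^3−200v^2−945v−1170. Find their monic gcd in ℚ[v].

Repeated division with remainder:
  3v^4−9v^3+51v^2−162v−2808 = (−3/5)(−5v^4−20v^3−200v^2−945v−1170) + (−21v^3−69v^2−729v−3510)
  −5v^4−20v^3−200v^2−945v−1170 = ((5/21)v+25/147)(−21v^3−69v^2−729v−3510) + (−(720/49)v^2+(720/49)v−28080/49)
  −21v^3−69v^2−729v−3510 = ((343/240)v+49/8)(−(720/49)v^2+(720/49)v−28080/49) + (0)
Last nonzero remainder: −(720/49)v^2+(720/49)v−28080/49. Dividing through by −720/49 gives the monic gcd v^2−v+39.

v^2−v+39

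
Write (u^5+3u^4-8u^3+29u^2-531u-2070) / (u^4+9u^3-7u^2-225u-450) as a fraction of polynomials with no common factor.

(u^2-u+23)/(u+5)

Euclidean algorithm in ℚ[u]:
  u^5+3u^4-8u^3+29u^2-531u-2070 = (u-6)(u^4+9u^3-7u^2-225u-450) + (53u^3+212u^2-1431u-4770)
  u^4+9u^3-7u^2-225u-450 = ((1/53)u+5/53)(53u^3+212u^2-1431u-4770) + (0)
Last nonzero remainder: 53u^3+212u^2-1431u-4770. Dividing through by 53 gives the monic gcd u^3+4u^2-27u-90.
Cancel u^3+4u^2-27u-90 from numerator and denominator to get the reduced form.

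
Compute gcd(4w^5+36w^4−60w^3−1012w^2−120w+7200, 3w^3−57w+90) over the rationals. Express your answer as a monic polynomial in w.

Euclidean algorithm in ℚ[w]:
  4w^5+36w^4−60w^3−1012w^2−120w+7200 = ((4/3)w^2+12w+16/3)(3w^3−57w+90) + (−448w^2−896w+6720)
  3w^3−57w+90 = (−(3/448)w+3/224)(−448w^2−896w+6720) + (0)
Last nonzero remainder: −448w^2−896w+6720. Dividing through by −448 gives the monic gcd w^2+2w−15.

w^2+2w−15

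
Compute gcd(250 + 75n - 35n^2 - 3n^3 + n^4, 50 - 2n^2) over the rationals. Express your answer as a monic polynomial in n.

Euclidean algorithm in ℚ[n]:
  n^4 - 3n^3 - 35n^2 + 75n + 250 = (-(1/2)n^2 + (3/2)n + 5)(-2n^2 + 50) + (0)
Last nonzero remainder: -2n^2 + 50. Dividing through by -2 gives the monic gcd n^2 - 25.

-25 + n^2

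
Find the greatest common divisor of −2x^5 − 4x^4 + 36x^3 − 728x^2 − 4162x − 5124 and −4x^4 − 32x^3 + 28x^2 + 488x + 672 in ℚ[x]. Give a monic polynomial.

By polynomial division,
  −2x^5 − 4x^4 + 36x^3 − 728x^2 − 4162x − 5124 = ((1/2)x − 3)(−4x^4 − 32x^3 + 28x^2 + 488x + 672) + (−74x^3 − 888x^2 − 3034x − 3108)
  −4x^4 − 32x^3 + 28x^2 + 488x + 672 = ((2/37)x − 8/37)(−74x^3 − 888x^2 − 3034x − 3108) + (0)
Last nonzero remainder: −74x^3 − 888x^2 − 3034x − 3108. Dividing through by −74 gives the monic gcd x^3 + 12x^2 + 41x + 42.

x^3 + 12x^2 + 41x + 42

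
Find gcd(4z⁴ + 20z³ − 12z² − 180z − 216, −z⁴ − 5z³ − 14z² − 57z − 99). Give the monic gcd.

Repeated division with remainder:
  4z⁴ + 20z³ − 12z² − 180z − 216 = (−4)(−z⁴ − 5z³ − 14z² − 57z − 99) + (−68z² − 408z − 612)
  −z⁴ − 5z³ − 14z² − 57z − 99 = ((1/68)z² − (1/68)z + 11/68)(−68z² − 408z − 612) + (0)
Last nonzero remainder: −68z² − 408z − 612. Dividing through by −68 gives the monic gcd z² + 6z + 9.

z² + 6z + 9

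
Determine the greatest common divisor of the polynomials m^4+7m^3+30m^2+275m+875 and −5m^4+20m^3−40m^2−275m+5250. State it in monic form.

m^3+2m^2+20m+175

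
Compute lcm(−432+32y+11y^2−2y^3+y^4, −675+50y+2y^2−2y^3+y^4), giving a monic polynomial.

10800−800y−707y^2+82y^3−14y^4−2y^5+y^6

Repeated division with remainder:
  y^4−2y^3+11y^2+32y−432 = (y^4−2y^3+2y^2+50y−675) + (9y^2−18y+243)
  y^4−2y^3+2y^2+50y−675 = ((1/9)y^2−25/9)(9y^2−18y+243) + (0)
Last nonzero remainder: 9y^2−18y+243. Dividing through by 9 gives the monic gcd y^2−2y+27.
Then lcm(f, g) = f·g / gcd(f, g); expanding and making the result monic gives the answer.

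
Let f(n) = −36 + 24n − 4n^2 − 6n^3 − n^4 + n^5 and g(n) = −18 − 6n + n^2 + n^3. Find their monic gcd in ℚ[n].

−18 − 6n + n^2 + n^3

Repeated division with remainder:
  n^5 − n^4 − 6n^3 − 4n^2 + 24n − 36 = (n^2 − 2n + 2)(n^3 + n^2 − 6n − 18) + (0)
The last nonzero remainder n^3 + n^2 − 6n − 18 is already monic.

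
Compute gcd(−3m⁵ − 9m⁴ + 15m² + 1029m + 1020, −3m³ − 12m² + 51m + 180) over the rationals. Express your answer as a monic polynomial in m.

Euclidean algorithm in ℚ[m]:
  −3m⁵ − 9m⁴ + 15m² + 1029m + 1020 = (m² − m + 21)(−3m³ − 12m² + 51m + 180) + (138m² + 138m − 2760)
  −3m³ − 12m² + 51m + 180 = (−(1/46)m − 3/46)(138m² + 138m − 2760) + (0)
Last nonzero remainder: 138m² + 138m − 2760. Dividing through by 138 gives the monic gcd m² + m − 20.

m² + m − 20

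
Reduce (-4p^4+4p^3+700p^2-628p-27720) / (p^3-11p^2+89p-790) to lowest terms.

(-4p^3-36p^2+340p+2772)/(p^2-p+79)

Apply the Euclidean algorithm:
  -4p^4+4p^3+700p^2-628p-27720 = (-4p-40)(p^3-11p^2+89p-790) + (616p^2-228p-59320)
  p^3-11p^2+89p-790 = ((1/616)p-1637/94864)(616p^2-228p-59320) + ((4301235/23716)p-21506175/11858)
  616p^2-228p-59320 = ((14609056/4301235)p+140683312/4301235)((4301235/23716)p-21506175/11858) + (0)
Last nonzero remainder: (4301235/23716)p-21506175/11858. Dividing through by 4301235/23716 gives the monic gcd p-10.
Cancel p-10 from numerator and denominator to get the reduced form.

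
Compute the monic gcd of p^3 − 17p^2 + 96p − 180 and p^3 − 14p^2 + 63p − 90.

Repeated division with remainder:
  p^3 − 17p^2 + 96p − 180 = (p^3 − 14p^2 + 63p − 90) + (−3p^2 + 33p − 90)
  p^3 − 14p^2 + 63p − 90 = (−(1/3)p + 1)(−3p^2 + 33p − 90) + (0)
Last nonzero remainder: −3p^2 + 33p − 90. Dividing through by −3 gives the monic gcd p^2 − 11p + 30.

p^2 − 11p + 30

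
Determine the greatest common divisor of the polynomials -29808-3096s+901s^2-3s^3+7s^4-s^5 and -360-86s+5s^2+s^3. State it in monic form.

-36-5s+s^2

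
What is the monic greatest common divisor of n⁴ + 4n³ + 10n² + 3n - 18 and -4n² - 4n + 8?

Repeated division with remainder:
  n⁴ + 4n³ + 10n² + 3n - 18 = (-(1/4)n² - (3/4)n - 9/4)(-4n² - 4n + 8) + (0)
Last nonzero remainder: -4n² - 4n + 8. Dividing through by -4 gives the monic gcd n² + n - 2.

n² + n - 2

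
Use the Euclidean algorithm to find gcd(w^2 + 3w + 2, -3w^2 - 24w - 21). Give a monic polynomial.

w + 1

Euclidean algorithm in ℚ[w]:
  w^2 + 3w + 2 = (-1/3)(-3w^2 - 24w - 21) + (-5w - 5)
  -3w^2 - 24w - 21 = ((3/5)w + 21/5)(-5w - 5) + (0)
Last nonzero remainder: -5w - 5. Dividing through by -5 gives the monic gcd w + 1.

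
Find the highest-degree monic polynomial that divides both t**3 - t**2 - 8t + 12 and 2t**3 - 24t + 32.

t**2 - 4t + 4

Repeated division with remainder:
  t**3 - t**2 - 8t + 12 = (1/2)(2t**3 - 24t + 32) + (-t**2 + 4t - 4)
  2t**3 - 24t + 32 = (-2t - 8)(-t**2 + 4t - 4) + (0)
Last nonzero remainder: -t**2 + 4t - 4. Dividing through by -1 gives the monic gcd t**2 - 4t + 4.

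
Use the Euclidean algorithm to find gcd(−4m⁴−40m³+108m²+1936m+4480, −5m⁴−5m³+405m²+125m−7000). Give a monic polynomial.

m³+6m²−51m−280

Apply the Euclidean algorithm:
  −4m⁴−40m³+108m²+1936m+4480 = (4/5)(−5m⁴−5m³+405m²+125m−7000) + (−36m³−216m²+1836m+10080)
  −5m⁴−5m³+405m²+125m−7000 = ((5/36)m−25/36)(−36m³−216m²+1836m+10080) + (0)
Last nonzero remainder: −36m³−216m²+1836m+10080. Dividing through by −36 gives the monic gcd m³+6m²−51m−280.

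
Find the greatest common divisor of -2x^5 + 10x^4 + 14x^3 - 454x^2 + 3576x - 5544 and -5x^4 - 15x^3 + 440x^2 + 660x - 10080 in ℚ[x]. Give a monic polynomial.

Repeated division with remainder:
  -2x^5 + 10x^4 + 14x^3 - 454x^2 + 3576x - 5544 = ((2/5)x - 16/5)(-5x^4 - 15x^3 + 440x^2 + 660x - 10080) + (-210x^3 + 690x^2 + 9720x - 37800)
  -5x^4 - 15x^3 + 440x^2 + 660x - 10080 = ((1/42)x + 22/147)(-210x^3 + 690x^2 + 9720x - 37800) + ((5160/49)x^2 + (5160/49)x - 30960/7)
  -210x^3 + 690x^2 + 9720x - 37800 = (-(343/172)x + 735/86)((5160/49)x^2 + (5160/49)x - 30960/7) + (0)
Last nonzero remainder: (5160/49)x^2 + (5160/49)x - 30960/7. Dividing through by 5160/49 gives the monic gcd x^2 + x - 42.

x^2 + x - 42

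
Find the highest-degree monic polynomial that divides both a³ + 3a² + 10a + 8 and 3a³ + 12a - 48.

a² + 2a + 8

Apply the Euclidean algorithm:
  a³ + 3a² + 10a + 8 = (1/3)(3a³ + 12a - 48) + (3a² + 6a + 24)
  3a³ + 12a - 48 = (a - 2)(3a² + 6a + 24) + (0)
Last nonzero remainder: 3a² + 6a + 24. Dividing through by 3 gives the monic gcd a² + 2a + 8.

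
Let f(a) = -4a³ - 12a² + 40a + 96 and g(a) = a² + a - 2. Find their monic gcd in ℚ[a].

a + 2

Apply the Euclidean algorithm:
  -4a³ - 12a² + 40a + 96 = (-4a - 8)(a² + a - 2) + (40a + 80)
  a² + a - 2 = ((1/40)a - 1/40)(40a + 80) + (0)
Last nonzero remainder: 40a + 80. Dividing through by 40 gives the monic gcd a + 2.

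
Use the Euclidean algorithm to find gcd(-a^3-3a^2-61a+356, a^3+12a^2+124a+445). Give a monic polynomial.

By polynomial division,
  -a^3-3a^2-61a+356 = (-1)(a^3+12a^2+124a+445) + (9a^2+63a+801)
  a^3+12a^2+124a+445 = ((1/9)a+5/9)(9a^2+63a+801) + (0)
Last nonzero remainder: 9a^2+63a+801. Dividing through by 9 gives the monic gcd a^2+7a+89.

a^2+7a+89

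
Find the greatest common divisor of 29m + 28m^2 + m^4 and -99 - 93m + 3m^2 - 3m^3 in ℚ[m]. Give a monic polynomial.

1 + m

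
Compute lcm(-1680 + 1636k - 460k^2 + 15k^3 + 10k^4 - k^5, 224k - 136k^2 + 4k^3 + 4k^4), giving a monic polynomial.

1680k - 1636k^2 + 460k^3 - 15k^4 - 10k^5 + k^6

Apply the Euclidean algorithm:
  -k^5 + 10k^4 + 15k^3 - 460k^2 + 1636k - 1680 = (-(1/4)k + 11/4)(4k^4 + 4k^3 - 136k^2 + 224k) + (-30k^3 - 30k^2 + 1020k - 1680)
  4k^4 + 4k^3 - 136k^2 + 224k = (-(2/15)k)(-30k^3 - 30k^2 + 1020k - 1680) + (0)
Last nonzero remainder: -30k^3 - 30k^2 + 1020k - 1680. Dividing through by -30 gives the monic gcd k^3 + k^2 - 34k + 56.
Then lcm(f, g) = f·g / gcd(f, g); expanding and making the result monic gives the answer.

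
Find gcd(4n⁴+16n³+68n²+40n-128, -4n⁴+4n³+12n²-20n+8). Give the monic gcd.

Apply the Euclidean algorithm:
  4n⁴+16n³+68n²+40n-128 = (-1)(-4n⁴+4n³+12n²-20n+8) + (20n³+80n²+20n-120)
  -4n⁴+4n³+12n²-20n+8 = (-(1/5)n+1)(20n³+80n²+20n-120) + (-64n²-64n+128)
  20n³+80n²+20n-120 = (-(5/16)n-15/16)(-64n²-64n+128) + (0)
Last nonzero remainder: -64n²-64n+128. Dividing through by -64 gives the monic gcd n²+n-2.

n²+n-2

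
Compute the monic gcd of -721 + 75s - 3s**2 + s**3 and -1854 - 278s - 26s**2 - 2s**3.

Euclidean algorithm in ℚ[s]:
  s**3 - 3s**2 + 75s - 721 = (-1/2)(-2s**3 - 26s**2 - 278s - 1854) + (-16s**2 - 64s - 1648)
  -2s**3 - 26s**2 - 278s - 1854 = ((1/8)s + 9/8)(-16s**2 - 64s - 1648) + (0)
Last nonzero remainder: -16s**2 - 64s - 1648. Dividing through by -16 gives the monic gcd s**2 + 4s + 103.

103 + 4s + s**2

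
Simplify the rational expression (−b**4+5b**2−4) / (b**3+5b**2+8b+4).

By polynomial division,
  −b**4+5b**2−4 = (−b+5)(b**3+5b**2+8b+4) + (−12b**2−36b−24)
  b**3+5b**2+8b+4 = (−(1/12)b−1/6)(−12b**2−36b−24) + (0)
Last nonzero remainder: −12b**2−36b−24. Dividing through by −12 gives the monic gcd b**2+3b+2.
Cancel b**2+3b+2 from numerator and denominator to get the reduced form.

(−b**2+3b−2)/(b+2)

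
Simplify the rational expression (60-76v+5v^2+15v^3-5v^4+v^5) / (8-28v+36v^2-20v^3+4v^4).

(30+7v-2v^2+v^3)/(4-8v+4v^2)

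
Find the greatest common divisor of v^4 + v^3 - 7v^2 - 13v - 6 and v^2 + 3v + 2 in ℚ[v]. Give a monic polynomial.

v^2 + 3v + 2

By polynomial division,
  v^4 + v^3 - 7v^2 - 13v - 6 = (v^2 - 2v - 3)(v^2 + 3v + 2) + (0)
The last nonzero remainder v^2 + 3v + 2 is already monic.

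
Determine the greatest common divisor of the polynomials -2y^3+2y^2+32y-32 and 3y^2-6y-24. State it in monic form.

y-4

By polynomial division,
  -2y^3+2y^2+32y-32 = (-(2/3)y-2/3)(3y^2-6y-24) + (12y-48)
  3y^2-6y-24 = ((1/4)y+1/2)(12y-48) + (0)
Last nonzero remainder: 12y-48. Dividing through by 12 gives the monic gcd y-4.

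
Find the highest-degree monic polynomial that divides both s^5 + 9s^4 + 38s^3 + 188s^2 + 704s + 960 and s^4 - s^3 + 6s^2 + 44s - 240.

Repeated division with remainder:
  s^5 + 9s^4 + 38s^3 + 188s^2 + 704s + 960 = (s + 10)(s^4 - s^3 + 6s^2 + 44s - 240) + (42s^3 + 84s^2 + 504s + 3360)
  s^4 - s^3 + 6s^2 + 44s - 240 = ((1/42)s - 1/14)(42s^3 + 84s^2 + 504s + 3360) + (0)
Last nonzero remainder: 42s^3 + 84s^2 + 504s + 3360. Dividing through by 42 gives the monic gcd s^3 + 2s^2 + 12s + 80.

s^3 + 2s^2 + 12s + 80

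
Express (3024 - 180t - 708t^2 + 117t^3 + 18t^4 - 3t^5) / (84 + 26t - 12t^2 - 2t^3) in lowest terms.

(504 - 114t - 15t^2 + 3t^3)/(14 + 2t)

Apply the Euclidean algorithm:
  -3t^5 + 18t^4 + 117t^3 - 708t^2 - 180t + 3024 = ((3/2)t^2 - 18t + 69)(-2t^3 - 12t^2 + 26t + 84) + (462t^2 - 462t - 2772)
  -2t^3 - 12t^2 + 26t + 84 = (-(1/231)t - 1/33)(462t^2 - 462t - 2772) + (0)
Last nonzero remainder: 462t^2 - 462t - 2772. Dividing through by 462 gives the monic gcd t^2 - t - 6.
Cancel t^2 - t - 6 from numerator and denominator to get the reduced form.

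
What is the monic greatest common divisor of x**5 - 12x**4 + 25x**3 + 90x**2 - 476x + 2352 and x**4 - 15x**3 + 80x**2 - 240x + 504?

Repeated division with remainder:
  x**5 - 12x**4 + 25x**3 + 90x**2 - 476x + 2352 = (x + 3)(x**4 - 15x**3 + 80x**2 - 240x + 504) + (-10x**3 + 90x**2 - 260x + 840)
  x**4 - 15x**3 + 80x**2 - 240x + 504 = (-(1/10)x + 3/5)(-10x**3 + 90x**2 - 260x + 840) + (0)
Last nonzero remainder: -10x**3 + 90x**2 - 260x + 840. Dividing through by -10 gives the monic gcd x**3 - 9x**2 + 26x - 84.

x**3 - 9x**2 + 26x - 84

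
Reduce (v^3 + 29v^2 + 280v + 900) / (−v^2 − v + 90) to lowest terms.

Euclidean algorithm in ℚ[v]:
  v^3 + 29v^2 + 280v + 900 = (−v − 28)(−v^2 − v + 90) + (342v + 3420)
  −v^2 − v + 90 = (−(1/342)v + 1/38)(342v + 3420) + (0)
Last nonzero remainder: 342v + 3420. Dividing through by 342 gives the monic gcd v + 10.
Cancel v + 10 from numerator and denominator to get the reduced form.

(−v^2 − 19v − 90)/(v − 9)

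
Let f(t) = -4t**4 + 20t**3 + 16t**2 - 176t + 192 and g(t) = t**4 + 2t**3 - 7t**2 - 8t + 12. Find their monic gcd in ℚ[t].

t**2 + t - 6

Apply the Euclidean algorithm:
  -4t**4 + 20t**3 + 16t**2 - 176t + 192 = (-4)(t**4 + 2t**3 - 7t**2 - 8t + 12) + (28t**3 - 12t**2 - 208t + 240)
  t**4 + 2t**3 - 7t**2 - 8t + 12 = ((1/28)t + 17/196)(28t**3 - 12t**2 - 208t + 240) + ((72/49)t**2 + (72/49)t - 432/49)
  28t**3 - 12t**2 - 208t + 240 = ((343/18)t - 245/9)((72/49)t**2 + (72/49)t - 432/49) + (0)
Last nonzero remainder: (72/49)t**2 + (72/49)t - 432/49. Dividing through by 72/49 gives the monic gcd t**2 + t - 6.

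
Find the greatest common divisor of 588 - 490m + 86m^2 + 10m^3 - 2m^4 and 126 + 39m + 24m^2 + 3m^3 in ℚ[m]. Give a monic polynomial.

7 + m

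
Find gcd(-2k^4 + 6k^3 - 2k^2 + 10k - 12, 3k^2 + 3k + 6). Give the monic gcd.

Apply the Euclidean algorithm:
  -2k^4 + 6k^3 - 2k^2 + 10k - 12 = (-(2/3)k^2 + (8/3)k - 2)(3k^2 + 3k + 6) + (0)
Last nonzero remainder: 3k^2 + 3k + 6. Dividing through by 3 gives the monic gcd k^2 + k + 2.

k^2 + k + 2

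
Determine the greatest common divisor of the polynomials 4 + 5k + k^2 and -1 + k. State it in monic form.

1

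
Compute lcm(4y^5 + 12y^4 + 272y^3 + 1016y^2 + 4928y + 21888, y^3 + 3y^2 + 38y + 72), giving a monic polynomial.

Repeated division with remainder:
  4y^5 + 12y^4 + 272y^3 + 1016y^2 + 4928y + 21888 = (4y^2 + 120)(y^3 + 3y^2 + 38y + 72) + (368y^2 + 368y + 13248)
  y^3 + 3y^2 + 38y + 72 = ((1/368)y + 1/184)(368y^2 + 368y + 13248) + (0)
Last nonzero remainder: 368y^2 + 368y + 13248. Dividing through by 368 gives the monic gcd y^2 + y + 36.
Then lcm(f, g) = f·g / gcd(f, g); expanding and making the result monic gives the answer.

y^6 + 5y^5 + 74y^4 + 390y^3 + 1740y^2 + 7936y + 10944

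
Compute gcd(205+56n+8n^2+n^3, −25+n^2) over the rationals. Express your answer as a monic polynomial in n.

5+n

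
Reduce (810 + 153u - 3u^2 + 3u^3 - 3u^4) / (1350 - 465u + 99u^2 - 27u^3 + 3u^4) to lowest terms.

Repeated division with remainder:
  -3u^4 + 3u^3 - 3u^2 + 153u + 810 = (-1)(3u^4 - 27u^3 + 99u^2 - 465u + 1350) + (-24u^3 + 96u^2 - 312u + 2160)
  3u^4 - 27u^3 + 99u^2 - 465u + 1350 = (-(1/8)u + 5/8)(-24u^3 + 96u^2 - 312u + 2160) + (0)
Last nonzero remainder: -24u^3 + 96u^2 - 312u + 2160. Dividing through by -24 gives the monic gcd u^3 - 4u^2 + 13u - 90.
Cancel u^3 - 4u^2 + 13u - 90 from numerator and denominator to get the reduced form.

(-3 - u)/(-5 + u)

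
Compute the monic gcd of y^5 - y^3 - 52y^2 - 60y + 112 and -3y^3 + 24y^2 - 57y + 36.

By polynomial division,
  y^5 - y^3 - 52y^2 - 60y + 112 = (-(1/3)y^2 - (8/3)y - 44/3)(-3y^3 + 24y^2 - 57y + 36) + (160y^2 - 800y + 640)
  -3y^3 + 24y^2 - 57y + 36 = (-(3/160)y + 9/160)(160y^2 - 800y + 640) + (0)
Last nonzero remainder: 160y^2 - 800y + 640. Dividing through by 160 gives the monic gcd y^2 - 5y + 4.

y^2 - 5y + 4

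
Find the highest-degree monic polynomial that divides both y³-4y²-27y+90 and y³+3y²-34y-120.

Apply the Euclidean algorithm:
  y³-4y²-27y+90 = (y³+3y²-34y-120) + (-7y²+7y+210)
  y³+3y²-34y-120 = (-(1/7)y-4/7)(-7y²+7y+210) + (0)
Last nonzero remainder: -7y²+7y+210. Dividing through by -7 gives the monic gcd y²-y-30.

y²-y-30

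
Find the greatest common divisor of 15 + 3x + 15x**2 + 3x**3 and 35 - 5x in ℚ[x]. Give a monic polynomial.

Euclidean algorithm in ℚ[x]:
  3x**3 + 15x**2 + 3x + 15 = (-(3/5)x**2 - (36/5)x - 51)(-5x + 35) + (1800)
  -5x + 35 = (-(1/360)x + 7/360)(1800) + (0)
The last nonzero remainder is the constant 1800, so the polynomials are coprime and gcd = 1.

1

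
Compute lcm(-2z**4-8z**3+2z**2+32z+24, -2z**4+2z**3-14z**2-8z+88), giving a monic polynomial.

Euclidean algorithm in ℚ[z]:
  -2z**4-8z**3+2z**2+32z+24 = (-2z**4+2z**3-14z**2-8z+88) + (-10z**3+16z**2+40z-64)
  -2z**4+2z**3-14z**2-8z+88 = ((1/5)z+3/25)(-10z**3+16z**2+40z-64) + (-(598/25)z**2+2392/25)
  -10z**3+16z**2+40z-64 = ((125/299)z-200/299)(-(598/25)z**2+2392/25) + (0)
Last nonzero remainder: -(598/25)z**2+2392/25. Dividing through by -598/25 gives the monic gcd z**2-4.
Then lcm(f, g) = f·g / gcd(f, g); expanding and making the result monic gives the answer.

z**6+3z**5+6z**4+29z**3-7z**2-164z-132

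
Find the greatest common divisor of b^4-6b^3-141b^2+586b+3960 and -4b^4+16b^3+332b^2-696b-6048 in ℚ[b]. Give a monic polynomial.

b^2-5b-36

Euclidean algorithm in ℚ[b]:
  b^4-6b^3-141b^2+586b+3960 = (-1/4)(-4b^4+16b^3+332b^2-696b-6048) + (-2b^3-58b^2+412b+2448)
  -4b^4+16b^3+332b^2-696b-6048 = (2b-66)(-2b^3-58b^2+412b+2448) + (-4320b^2+21600b+155520)
  -2b^3-58b^2+412b+2448 = ((1/2160)b+17/1080)(-4320b^2+21600b+155520) + (0)
Last nonzero remainder: -4320b^2+21600b+155520. Dividing through by -4320 gives the monic gcd b^2-5b-36.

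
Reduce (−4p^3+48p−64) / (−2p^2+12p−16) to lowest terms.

(2p^2+4p−16)/(p−4)

Apply the Euclidean algorithm:
  −4p^3+48p−64 = (2p+12)(−2p^2+12p−16) + (−64p+128)
  −2p^2+12p−16 = ((1/32)p−1/8)(−64p+128) + (0)
Last nonzero remainder: −64p+128. Dividing through by −64 gives the monic gcd p−2.
Cancel p−2 from numerator and denominator to get the reduced form.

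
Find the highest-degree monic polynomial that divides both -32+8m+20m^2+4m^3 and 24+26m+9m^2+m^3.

By polynomial division,
  4m^3+20m^2+8m-32 = (4)(m^3+9m^2+26m+24) + (-16m^2-96m-128)
  m^3+9m^2+26m+24 = (-(1/16)m-3/16)(-16m^2-96m-128) + (0)
Last nonzero remainder: -16m^2-96m-128. Dividing through by -16 gives the monic gcd m^2+6m+8.

8+6m+m^2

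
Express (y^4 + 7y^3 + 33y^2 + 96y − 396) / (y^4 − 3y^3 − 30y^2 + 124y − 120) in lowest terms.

(y^2 + 3y + 33)/(y^2 − 7y + 10)

Euclidean algorithm in ℚ[y]:
  y^4 + 7y^3 + 33y^2 + 96y − 396 = (y^4 − 3y^3 − 30y^2 + 124y − 120) + (10y^3 + 63y^2 − 28y − 276)
  y^4 − 3y^3 − 30y^2 + 124y − 120 = ((1/10)y − 93/100)(10y^3 + 63y^2 − 28y − 276) + ((3139/100)y^2 + (3139/25)y − 9417/25)
  10y^3 + 63y^2 − 28y − 276 = ((1000/3139)y + 2300/3139)((3139/100)y^2 + (3139/25)y − 9417/25) + (0)
Last nonzero remainder: (3139/100)y^2 + (3139/25)y − 9417/25. Dividing through by 3139/100 gives the monic gcd y^2 + 4y − 12.
Cancel y^2 + 4y − 12 from numerator and denominator to get the reduced form.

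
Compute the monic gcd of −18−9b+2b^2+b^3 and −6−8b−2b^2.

Euclidean algorithm in ℚ[b]:
  b^3+2b^2−9b−18 = (−(1/2)b+1)(−2b^2−8b−6) + (−4b−12)
  −2b^2−8b−6 = ((1/2)b+1/2)(−4b−12) + (0)
Last nonzero remainder: −4b−12. Dividing through by −4 gives the monic gcd b+3.

3+b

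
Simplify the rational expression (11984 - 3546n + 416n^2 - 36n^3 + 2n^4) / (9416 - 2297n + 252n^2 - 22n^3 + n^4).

(-14 + 2n)/(-11 + n)

Apply the Euclidean algorithm:
  2n^4 - 36n^3 + 416n^2 - 3546n + 11984 = (2)(n^4 - 22n^3 + 252n^2 - 2297n + 9416) + (8n^3 - 88n^2 + 1048n - 6848)
  n^4 - 22n^3 + 252n^2 - 2297n + 9416 = ((1/8)n - 11/8)(8n^3 - 88n^2 + 1048n - 6848) + (0)
Last nonzero remainder: 8n^3 - 88n^2 + 1048n - 6848. Dividing through by 8 gives the monic gcd n^3 - 11n^2 + 131n - 856.
Cancel n^3 - 11n^2 + 131n - 856 from numerator and denominator to get the reduced form.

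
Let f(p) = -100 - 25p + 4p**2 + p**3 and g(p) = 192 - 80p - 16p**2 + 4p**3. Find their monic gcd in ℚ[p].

4 + p

Repeated division with remainder:
  p**3 + 4p**2 - 25p - 100 = (1/4)(4p**3 - 16p**2 - 80p + 192) + (8p**2 - 5p - 148)
  4p**3 - 16p**2 - 80p + 192 = ((1/2)p - 27/16)(8p**2 - 5p - 148) + (-(231/16)p - 231/4)
  8p**2 - 5p - 148 = (-(128/231)p + 592/231)(-(231/16)p - 231/4) + (0)
Last nonzero remainder: -(231/16)p - 231/4. Dividing through by -231/16 gives the monic gcd p + 4.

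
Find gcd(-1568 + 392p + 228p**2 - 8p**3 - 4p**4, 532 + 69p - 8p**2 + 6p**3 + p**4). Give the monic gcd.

28 + 11p + p**2

Repeated division with remainder:
  -4p**4 - 8p**3 + 228p**2 + 392p - 1568 = (-4)(p**4 + 6p**3 - 8p**2 + 69p + 532) + (16p**3 + 196p**2 + 668p + 560)
  p**4 + 6p**3 - 8p**2 + 69p + 532 = ((1/16)p - 25/64)(16p**3 + 196p**2 + 668p + 560) + ((429/16)p**2 + (4719/16)p + 3003/4)
  16p**3 + 196p**2 + 668p + 560 = ((256/429)p + 320/429)((429/16)p**2 + (4719/16)p + 3003/4) + (0)
Last nonzero remainder: (429/16)p**2 + (4719/16)p + 3003/4. Dividing through by 429/16 gives the monic gcd p**2 + 11p + 28.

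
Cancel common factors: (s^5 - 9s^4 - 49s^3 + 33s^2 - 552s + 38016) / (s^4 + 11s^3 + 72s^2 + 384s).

(s^2 - 20s + 99)/(s)

Euclidean algorithm in ℚ[s]:
  s^5 - 9s^4 - 49s^3 + 33s^2 - 552s + 38016 = (s - 20)(s^4 + 11s^3 + 72s^2 + 384s) + (99s^3 + 1089s^2 + 7128s + 38016)
  s^4 + 11s^3 + 72s^2 + 384s = ((1/99)s)(99s^3 + 1089s^2 + 7128s + 38016) + (0)
Last nonzero remainder: 99s^3 + 1089s^2 + 7128s + 38016. Dividing through by 99 gives the monic gcd s^3 + 11s^2 + 72s + 384.
Cancel s^3 + 11s^2 + 72s + 384 from numerator and denominator to get the reduced form.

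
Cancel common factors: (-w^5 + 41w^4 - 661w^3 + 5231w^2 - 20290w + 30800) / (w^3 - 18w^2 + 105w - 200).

Repeated division with remainder:
  -w^5 + 41w^4 - 661w^3 + 5231w^2 - 20290w + 30800 = (-w^2 + 23w - 142)(w^3 - 18w^2 + 105w - 200) + (60w^2 - 780w + 2400)
  w^3 - 18w^2 + 105w - 200 = ((1/60)w - 1/12)(60w^2 - 780w + 2400) + (0)
Last nonzero remainder: 60w^2 - 780w + 2400. Dividing through by 60 gives the monic gcd w^2 - 13w + 40.
Cancel w^2 - 13w + 40 from numerator and denominator to get the reduced form.

(-w^3 + 28w^2 - 257w + 770)/(w - 5)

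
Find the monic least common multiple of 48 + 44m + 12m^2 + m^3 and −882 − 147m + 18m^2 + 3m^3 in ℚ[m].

Apply the Euclidean algorithm:
  m^3 + 12m^2 + 44m + 48 = (1/3)(3m^3 + 18m^2 − 147m − 882) + (6m^2 + 93m + 342)
  3m^3 + 18m^2 − 147m − 882 = ((1/2)m − 19/4)(6m^2 + 93m + 342) + ((495/4)m + 1485/2)
  6m^2 + 93m + 342 = ((8/165)m + 76/165)((495/4)m + 1485/2) + (0)
Last nonzero remainder: (495/4)m + 1485/2. Dividing through by 495/4 gives the monic gcd m + 6.
Then lcm(f, g) = f·g / gcd(f, g); expanding and making the result monic gives the answer.

−2352 − 2156m − 540m^2 − 5m^3 + 12m^4 + m^5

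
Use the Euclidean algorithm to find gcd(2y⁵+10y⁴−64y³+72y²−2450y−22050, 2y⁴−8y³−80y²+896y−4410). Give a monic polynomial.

y²+2y−63

Euclidean algorithm in ℚ[y]:
  2y⁵+10y⁴−64y³+72y²−2450y−22050 = (y+9)(2y⁴−8y³−80y²+896y−4410) + (88y³−104y²−6104y+17640)
  2y⁴−8y³−80y²+896y−4410 = ((1/44)y−31/484)(88y³−104y²−6104y+17640) + ((6300/121)y²+(12600/121)y−396900/121)
  88y³−104y²−6104y+17640 = ((2662/1575)y−242/45)((6300/121)y²+(12600/121)y−396900/121) + (0)
Last nonzero remainder: (6300/121)y²+(12600/121)y−396900/121. Dividing through by 6300/121 gives the monic gcd y²+2y−63.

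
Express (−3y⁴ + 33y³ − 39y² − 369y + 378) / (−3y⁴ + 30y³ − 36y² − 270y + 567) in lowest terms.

Repeated division with remainder:
  −3y⁴ + 33y³ − 39y² − 369y + 378 = (−3y⁴ + 30y³ − 36y² − 270y + 567) + (3y³ − 3y² − 99y − 189)
  −3y⁴ + 30y³ − 36y² − 270y + 567 = (−y + 9)(3y³ − 3y² − 99y − 189) + (−108y² + 432y + 2268)
  3y³ − 3y² − 99y − 189 = (−(1/36)y − 1/12)(−108y² + 432y + 2268) + (0)
Last nonzero remainder: −108y² + 432y + 2268. Dividing through by −108 gives the monic gcd y² − 4y − 21.
Cancel y² − 4y − 21 from numerator and denominator to get the reduced form.

(y² − 7y + 6)/(y² − 6y + 9)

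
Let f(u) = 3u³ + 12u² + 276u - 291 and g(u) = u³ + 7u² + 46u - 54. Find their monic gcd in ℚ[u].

Euclidean algorithm in ℚ[u]:
  3u³ + 12u² + 276u - 291 = (3)(u³ + 7u² + 46u - 54) + (-9u² + 138u - 129)
  u³ + 7u² + 46u - 54 = (-(1/9)u - 67/27)(-9u² + 138u - 129) + ((3367/9)u - 3367/9)
  -9u² + 138u - 129 = (-(81/3367)u + 1161/3367)((3367/9)u - 3367/9) + (0)
Last nonzero remainder: (3367/9)u - 3367/9. Dividing through by 3367/9 gives the monic gcd u - 1.

u - 1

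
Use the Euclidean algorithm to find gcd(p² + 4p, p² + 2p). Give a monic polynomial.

p

Apply the Euclidean algorithm:
  p² + 4p = (p² + 2p) + (2p)
  p² + 2p = ((1/2)p + 1)(2p) + (0)
Last nonzero remainder: 2p. Dividing through by 2 gives the monic gcd p.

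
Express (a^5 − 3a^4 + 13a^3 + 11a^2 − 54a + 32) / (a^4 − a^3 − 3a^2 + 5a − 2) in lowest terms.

(a^2 − 3a + 16)/(a − 1)

Apply the Euclidean algorithm:
  a^5 − 3a^4 + 13a^3 + 11a^2 − 54a + 32 = (a − 2)(a^4 − a^3 − 3a^2 + 5a − 2) + (14a^3 − 42a + 28)
  a^4 − a^3 − 3a^2 + 5a − 2 = ((1/14)a − 1/14)(14a^3 − 42a + 28) + (0)
Last nonzero remainder: 14a^3 − 42a + 28. Dividing through by 14 gives the monic gcd a^3 − 3a + 2.
Cancel a^3 − 3a + 2 from numerator and denominator to get the reduced form.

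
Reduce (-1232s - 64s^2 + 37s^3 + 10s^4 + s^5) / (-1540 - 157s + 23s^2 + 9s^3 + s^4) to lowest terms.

(-4s + s^2)/(-5 + s)

Apply the Euclidean algorithm:
  s^5 + 10s^4 + 37s^3 - 64s^2 - 1232s = (s + 1)(s^4 + 9s^3 + 23s^2 - 157s - 1540) + (5s^3 + 70s^2 + 465s + 1540)
  s^4 + 9s^3 + 23s^2 - 157s - 1540 = ((1/5)s - 1)(5s^3 + 70s^2 + 465s + 1540) + (0)
Last nonzero remainder: 5s^3 + 70s^2 + 465s + 1540. Dividing through by 5 gives the monic gcd s^3 + 14s^2 + 93s + 308.
Cancel s^3 + 14s^2 + 93s + 308 from numerator and denominator to get the reduced form.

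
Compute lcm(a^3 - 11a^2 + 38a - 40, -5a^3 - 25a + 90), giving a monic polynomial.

By polynomial division,
  a^3 - 11a^2 + 38a - 40 = (-1/5)(-5a^3 - 25a + 90) + (-11a^2 + 33a - 22)
  -5a^3 - 25a + 90 = ((5/11)a + 15/11)(-11a^2 + 33a - 22) + (-60a + 120)
  -11a^2 + 33a - 22 = ((11/60)a - 11/60)(-60a + 120) + (0)
Last nonzero remainder: -60a + 120. Dividing through by -60 gives the monic gcd a - 2.
Then lcm(f, g) = f·g / gcd(f, g); expanding and making the result monic gives the answer.

a^5 - 9a^4 + 25a^3 - 63a^2 + 262a - 360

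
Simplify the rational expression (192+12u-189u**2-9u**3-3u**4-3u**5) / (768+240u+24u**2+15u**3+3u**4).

(1-u**2)/(4+u)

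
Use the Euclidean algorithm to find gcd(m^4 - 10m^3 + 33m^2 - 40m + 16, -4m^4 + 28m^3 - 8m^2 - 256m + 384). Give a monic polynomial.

m^2 - 8m + 16

Repeated division with remainder:
  m^4 - 10m^3 + 33m^2 - 40m + 16 = (-1/4)(-4m^4 + 28m^3 - 8m^2 - 256m + 384) + (-3m^3 + 31m^2 - 104m + 112)
  -4m^4 + 28m^3 - 8m^2 - 256m + 384 = ((4/3)m + 40/9)(-3m^3 + 31m^2 - 104m + 112) + (-(64/9)m^2 + (512/9)m - 1024/9)
  -3m^3 + 31m^2 - 104m + 112 = ((27/64)m - 63/64)(-(64/9)m^2 + (512/9)m - 1024/9) + (0)
Last nonzero remainder: -(64/9)m^2 + (512/9)m - 1024/9. Dividing through by -64/9 gives the monic gcd m^2 - 8m + 16.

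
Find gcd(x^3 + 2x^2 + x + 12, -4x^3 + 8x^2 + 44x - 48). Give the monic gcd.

x + 3

By polynomial division,
  x^3 + 2x^2 + x + 12 = (-1/4)(-4x^3 + 8x^2 + 44x - 48) + (4x^2 + 12x)
  -4x^3 + 8x^2 + 44x - 48 = (-x + 5)(4x^2 + 12x) + (-16x - 48)
  4x^2 + 12x = (-(1/4)x)(-16x - 48) + (0)
Last nonzero remainder: -16x - 48. Dividing through by -16 gives the monic gcd x + 3.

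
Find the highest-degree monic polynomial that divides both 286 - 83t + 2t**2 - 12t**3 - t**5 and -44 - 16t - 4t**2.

By polynomial division,
  -t**5 - 12t**3 + 2t**2 - 83t + 286 = ((1/4)t**3 - t**2 + (17/4)t - 13/2)(-4t**2 - 16t - 44) + (0)
Last nonzero remainder: -4t**2 - 16t - 44. Dividing through by -4 gives the monic gcd t**2 + 4t + 11.

11 + 4t + t**2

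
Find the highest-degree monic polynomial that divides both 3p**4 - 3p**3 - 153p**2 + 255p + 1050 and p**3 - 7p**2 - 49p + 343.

Euclidean algorithm in ℚ[p]:
  3p**4 - 3p**3 - 153p**2 + 255p + 1050 = (3p + 18)(p**3 - 7p**2 - 49p + 343) + (120p**2 + 108p - 5124)
  p**3 - 7p**2 - 49p + 343 = ((1/120)p - 79/1200)(120p**2 + 108p - 5124) + ((81/100)p + 567/100)
  120p**2 + 108p - 5124 = ((4000/27)p - 24400/27)((81/100)p + 567/100) + (0)
Last nonzero remainder: (81/100)p + 567/100. Dividing through by 81/100 gives the monic gcd p + 7.

p + 7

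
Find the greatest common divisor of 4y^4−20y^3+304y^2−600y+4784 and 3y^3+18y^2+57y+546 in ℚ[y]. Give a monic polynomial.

y^2−y+26

By polynomial division,
  4y^4−20y^3+304y^2−600y+4784 = ((4/3)y−44/3)(3y^3+18y^2+57y+546) + (492y^2−492y+12792)
  3y^3+18y^2+57y+546 = ((1/164)y+7/164)(492y^2−492y+12792) + (0)
Last nonzero remainder: 492y^2−492y+12792. Dividing through by 492 gives the monic gcd y^2−y+26.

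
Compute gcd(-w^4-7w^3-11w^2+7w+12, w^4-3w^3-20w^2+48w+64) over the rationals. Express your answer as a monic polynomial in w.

w^2+5w+4

By polynomial division,
  -w^4-7w^3-11w^2+7w+12 = (-1)(w^4-3w^3-20w^2+48w+64) + (-10w^3-31w^2+55w+76)
  w^4-3w^3-20w^2+48w+64 = (-(1/10)w+61/100)(-10w^3-31w^2+55w+76) + ((441/100)w^2+(441/20)w+441/25)
  -10w^3-31w^2+55w+76 = (-(1000/441)w+1900/441)((441/100)w^2+(441/20)w+441/25) + (0)
Last nonzero remainder: (441/100)w^2+(441/20)w+441/25. Dividing through by 441/100 gives the monic gcd w^2+5w+4.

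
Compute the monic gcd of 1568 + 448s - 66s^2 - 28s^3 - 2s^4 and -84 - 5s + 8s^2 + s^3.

28 + 11s + s^2

Apply the Euclidean algorithm:
  -2s^4 - 28s^3 - 66s^2 + 448s + 1568 = (-2s - 12)(s^3 + 8s^2 - 5s - 84) + (20s^2 + 220s + 560)
  s^3 + 8s^2 - 5s - 84 = ((1/20)s - 3/20)(20s^2 + 220s + 560) + (0)
Last nonzero remainder: 20s^2 + 220s + 560. Dividing through by 20 gives the monic gcd s^2 + 11s + 28.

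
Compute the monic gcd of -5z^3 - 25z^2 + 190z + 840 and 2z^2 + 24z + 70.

By polynomial division,
  -5z^3 - 25z^2 + 190z + 840 = (-(5/2)z + 35/2)(2z^2 + 24z + 70) + (-55z - 385)
  2z^2 + 24z + 70 = (-(2/55)z - 2/11)(-55z - 385) + (0)
Last nonzero remainder: -55z - 385. Dividing through by -55 gives the monic gcd z + 7.

z + 7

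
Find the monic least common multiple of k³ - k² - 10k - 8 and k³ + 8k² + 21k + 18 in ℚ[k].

Repeated division with remainder:
  k³ - k² - 10k - 8 = (k³ + 8k² + 21k + 18) + (-9k² - 31k - 26)
  k³ + 8k² + 21k + 18 = (-(1/9)k - 41/81)(-9k² - 31k - 26) + ((196/81)k + 392/81)
  -9k² - 31k - 26 = (-(729/196)k - 1053/196)((196/81)k + 392/81) + (0)
Last nonzero remainder: (196/81)k + 392/81. Dividing through by 196/81 gives the monic gcd k + 2.
Then lcm(f, g) = f·g / gcd(f, g); expanding and making the result monic gives the answer.

k⁵ + 5k⁴ - 7k³ - 77k² - 138k - 72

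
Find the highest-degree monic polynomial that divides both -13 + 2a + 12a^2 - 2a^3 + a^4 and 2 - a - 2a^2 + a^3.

-1 + a^2

By polynomial division,
  a^4 - 2a^3 + 12a^2 + 2a - 13 = (a)(a^3 - 2a^2 - a + 2) + (13a^2 - 13)
  a^3 - 2a^2 - a + 2 = ((1/13)a - 2/13)(13a^2 - 13) + (0)
Last nonzero remainder: 13a^2 - 13. Dividing through by 13 gives the monic gcd a^2 - 1.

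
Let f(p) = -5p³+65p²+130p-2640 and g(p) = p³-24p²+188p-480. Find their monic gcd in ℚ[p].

Euclidean algorithm in ℚ[p]:
  -5p³+65p²+130p-2640 = (-5)(p³-24p²+188p-480) + (-55p²+1070p-5040)
  p³-24p²+188p-480 = (-(1/55)p+10/121)(-55p²+1070p-5040) + ((960/121)p-7680/121)
  -55p²+1070p-5040 = (-(1331/192)p+2541/32)((960/121)p-7680/121) + (0)
Last nonzero remainder: (960/121)p-7680/121. Dividing through by 960/121 gives the monic gcd p-8.

p-8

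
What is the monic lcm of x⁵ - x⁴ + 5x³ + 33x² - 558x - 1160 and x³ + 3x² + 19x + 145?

x⁶ + 4x⁵ + 58x³ - 393x² - 3950x - 5800

Euclidean algorithm in ℚ[x]:
  x⁵ - x⁴ + 5x³ + 33x² - 558x - 1160 = (x² - 4x - 2)(x³ + 3x² + 19x + 145) + (-30x² + 60x - 870)
  x³ + 3x² + 19x + 145 = (-(1/30)x - 1/6)(-30x² + 60x - 870) + (0)
Last nonzero remainder: -30x² + 60x - 870. Dividing through by -30 gives the monic gcd x² - 2x + 29.
Then lcm(f, g) = f·g / gcd(f, g); expanding and making the result monic gives the answer.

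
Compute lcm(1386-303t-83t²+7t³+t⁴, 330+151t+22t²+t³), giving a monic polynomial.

Apply the Euclidean algorithm:
  t⁴+7t³-83t²-303t+1386 = (t-15)(t³+22t²+151t+330) + (96t²+1632t+6336)
  t³+22t²+151t+330 = ((1/96)t+5/96)(96t²+1632t+6336) + (0)
Last nonzero remainder: 96t²+1632t+6336. Dividing through by 96 gives the monic gcd t²+17t+66.
Then lcm(f, g) = f·g / gcd(f, g); expanding and making the result monic gives the answer.

6930-129t-718t²-48t³+12t⁴+t⁵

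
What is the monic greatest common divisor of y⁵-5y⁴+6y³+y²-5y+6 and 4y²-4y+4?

y²-y+1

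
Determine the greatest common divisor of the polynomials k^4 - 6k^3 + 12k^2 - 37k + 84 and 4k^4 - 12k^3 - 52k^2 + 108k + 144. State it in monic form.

k^2 - 7k + 12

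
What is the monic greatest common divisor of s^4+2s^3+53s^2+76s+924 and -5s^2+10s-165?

s^2-2s+33

Euclidean algorithm in ℚ[s]:
  s^4+2s^3+53s^2+76s+924 = (-(1/5)s^2-(4/5)s-28/5)(-5s^2+10s-165) + (0)
Last nonzero remainder: -5s^2+10s-165. Dividing through by -5 gives the monic gcd s^2-2s+33.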